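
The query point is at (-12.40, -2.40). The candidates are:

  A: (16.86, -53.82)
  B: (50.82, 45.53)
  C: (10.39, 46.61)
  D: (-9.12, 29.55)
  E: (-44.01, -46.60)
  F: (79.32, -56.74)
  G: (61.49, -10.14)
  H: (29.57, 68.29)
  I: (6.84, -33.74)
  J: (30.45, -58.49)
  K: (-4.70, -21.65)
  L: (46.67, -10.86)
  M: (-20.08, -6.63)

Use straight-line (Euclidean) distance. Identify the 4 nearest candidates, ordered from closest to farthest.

Distances from (-12.40, -2.40):
A: 59.16
B: 79.34
C: 54.05
D: 32.12
E: 54.34
F: 106.61
G: 74.29
H: 82.21
I: 36.77
J: 70.58
K: 20.73
L: 59.67
M: 8.77
Sorted: M (8.77) < K (20.73) < D (32.12) < I (36.77) < C (54.05) < E (54.34) < …

M, K, D, I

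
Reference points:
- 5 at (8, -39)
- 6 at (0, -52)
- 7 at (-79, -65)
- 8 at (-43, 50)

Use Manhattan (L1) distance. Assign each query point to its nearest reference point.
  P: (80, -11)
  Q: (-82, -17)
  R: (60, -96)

P at (80, -11):
  5: 100
  6: 121
  7: 213
  8: 184
  → nearest: 5 (100)
Q at (-82, -17):
  5: 112
  6: 117
  7: 51
  8: 106
  → nearest: 7 (51)
R at (60, -96):
  5: 109
  6: 104
  7: 170
  8: 249
  → nearest: 6 (104)

P→5; Q→7; R→6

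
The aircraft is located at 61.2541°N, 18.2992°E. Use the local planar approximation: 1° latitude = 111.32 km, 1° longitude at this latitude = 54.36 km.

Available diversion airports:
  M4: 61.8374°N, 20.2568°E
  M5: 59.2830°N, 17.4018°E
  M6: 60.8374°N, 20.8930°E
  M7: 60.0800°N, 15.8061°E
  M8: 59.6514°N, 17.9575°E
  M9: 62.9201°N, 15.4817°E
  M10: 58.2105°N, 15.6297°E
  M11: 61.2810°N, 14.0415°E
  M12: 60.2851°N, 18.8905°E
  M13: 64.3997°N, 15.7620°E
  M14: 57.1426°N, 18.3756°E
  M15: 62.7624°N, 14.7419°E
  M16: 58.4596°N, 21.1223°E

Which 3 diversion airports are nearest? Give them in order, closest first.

Distances from 61.2541°N, 18.2992°E:
M4: √((0.5833·111.32)² + (1.9576·54.36)²) = √(4216.288775 + 11324.181170) = 124.6614 km
M5: √((-1.9711·111.32)² + (-0.8974·54.36)²) = √(48146.387980 + 2379.748307) = 224.7802 km
M6: √((-0.4167·111.32)² + (2.5938·54.36)²) = √(2151.757851 + 19880.708977) = 148.4334 km
M7: √((-1.1741·111.32)² + (-2.4931·54.36)²) = √(17082.702257 + 18367.002857) = 188.2809 km
M8: √((-1.6027·111.32)² + (-0.3417·54.36)²) = √(31831.042993 + 345.023641) = 179.3769 km
M9: √((1.6660·111.32)² + (-2.8175·54.36)²) = √(34395.085191 + 23457.771176) = 240.5262 km
M10: √((-3.0436·111.32)² + (-2.6695·54.36)²) = √(114794.623019 + 21058.078801) = 368.5820 km
M11: √((0.0269·111.32)² + (-4.2577·54.36)²) = √(8.967078 + 53568.441481) = 231.4679 km
M12: √((-0.9690·111.32)² + (0.5913·54.36)²) = √(11635.738420 + 1033.176820) = 112.5563 km
M13: √((3.1456·111.32)² + (-2.5372·54.36)²) = √(122617.762689 + 19022.531046) = 376.3513 km
M14: √((-4.1115·111.32)² + (0.0764·54.36)²) = √(209482.131633 + 17.248273) = 457.7110 km
M15: √((1.5083·111.32)² + (-3.5573·54.36)²) = √(28191.738440 + 37393.824104) = 256.0968 km
M16: √((-2.7945·111.32)² + (2.8231·54.36)²) = √(96773.093292 + 23551.112129) = 346.8778 km
Sorted: M12 (112.5563 km) < M4 (124.6614 km) < M6 (148.4334 km) < M8 (179.3769 km) < M7 (188.2809 km) < …

M12, M4, M6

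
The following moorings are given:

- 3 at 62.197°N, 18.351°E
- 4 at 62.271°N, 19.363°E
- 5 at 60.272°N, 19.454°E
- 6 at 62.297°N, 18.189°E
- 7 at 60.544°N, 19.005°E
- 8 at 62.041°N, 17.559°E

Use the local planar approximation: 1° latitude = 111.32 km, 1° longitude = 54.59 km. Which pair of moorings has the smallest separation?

3 and 6

Pairwise distances:
3–4: √((0.074·111.32)² + (1.012·54.59)²) = √(67.85937 + 3052.01886) = 55.856 km
3–5: √((-1.925·111.32)² + (1.103·54.59)²) = √(45920.63268 + 3625.57767) = 222.590 km
3–6: √((0.100·111.32)² + (-0.162·54.59)²) = √(123.92142 + 78.20891) = 14.217 km
3–7: √((-1.653·111.32)² + (0.654·54.59)²) = √(33860.40142 + 1274.62281) = 187.443 km
3–8: √((-0.156·111.32)² + (-0.792·54.59)²) = √(301.57518 + 1869.28944) = 46.593 km
4–5: √((-1.999·111.32)² + (0.091·54.59)²) = √(49519.01342 + 24.67794) = 222.584 km
4–6: √((0.026·111.32)² + (-1.174·54.59)²) = √(8.37709 + 4107.35634) = 64.154 km
4–7: √((-1.727·111.32)² + (-0.358·54.59)²) = √(36959.92408 + 381.93745) = 193.240 km
4–8: √((-0.230·111.32)² + (-1.804·54.59)²) = √(655.54433 + 9698.38131) = 101.754 km
5–6: √((2.025·111.32)² + (-1.265·54.59)²) = √(50815.52893 + 4768.77948) = 235.763 km
5–7: √((0.272·111.32)² + (-0.449·54.59)²) = √(916.82026 + 600.78471) = 38.956 km
5–8: √((1.769·111.32)² + (-1.895·54.59)²) = √(38779.48713 + 10701.49905) = 222.443 km
6–7: √((-1.753·111.32)² + (0.816·54.59)²) = √(38081.16512 + 1984.29622) = 200.164 km
6–8: √((-0.256·111.32)² + (-0.630·54.59)²) = √(812.13144 + 1182.78903) = 44.665 km
7–8: √((1.497·111.32)² + (-1.446·54.59)²) = √(27770.90265 + 6231.07207) = 184.396 km
Closest pair: 3–6 at 14.217 km.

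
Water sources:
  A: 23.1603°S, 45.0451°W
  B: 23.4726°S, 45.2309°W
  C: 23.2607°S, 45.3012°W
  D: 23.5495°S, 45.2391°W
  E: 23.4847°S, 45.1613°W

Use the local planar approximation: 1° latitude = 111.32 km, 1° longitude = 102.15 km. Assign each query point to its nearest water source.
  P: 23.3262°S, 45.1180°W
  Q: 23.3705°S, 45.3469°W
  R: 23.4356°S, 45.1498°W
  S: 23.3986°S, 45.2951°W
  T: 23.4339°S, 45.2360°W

P at 23.3262°S, 45.1180°W:
  A: √((0.1659·111.32)² + (0.0729·102.15)²) = √(341.066581 + 55.453862) = 19.9128 km
  B: √((-0.1464·111.32)² + (-0.1129·102.15)²) = √(265.600292 + 133.003977) = 19.9651 km
  C: √((0.0655·111.32)² + (-0.1832·102.15)²) = √(53.165389 + 350.209305) = 20.0842 km
  D: √((-0.2233·111.32)² + (-0.1211·102.15)²) = √(617.908033 + 153.025930) = 27.7657 km
  E: √((-0.1585·111.32)² + (-0.0433·102.15)²) = √(311.318499 + 19.563769) = 18.1902 km
  → nearest: E (18.1902 km)
Q at 23.3705°S, 45.3469°W:
  A: √((0.2102·111.32)² + (0.3018·102.15)²) = √(547.534915 + 950.419225) = 38.7034 km
  B: √((-0.1021·111.32)² + (0.1160·102.15)²) = √(129.180773 + 140.408280) = 16.4192 km
  C: √((0.1098·111.32)² + (0.0457·102.15)²) = √(149.400164 + 21.792605) = 13.0841 km
  D: √((-0.1790·111.32)² + (0.1078·102.15)²) = √(397.056635 + 121.259079) = 22.7665 km
  E: √((-0.1142·111.32)² + (0.1856·102.15)²) = √(161.613860 + 359.445198) = 22.8267 km
  → nearest: C (13.0841 km)
R at 23.4356°S, 45.1498°W:
  A: √((0.2753·111.32)² + (0.1047·102.15)²) = √(939.201588 + 114.385271) = 32.4590 km
  B: √((-0.0370·111.32)² + (-0.0811·102.15)²) = √(16.964843 + 68.630703) = 9.2518 km
  C: √((0.1749·111.32)² + (-0.1514·102.15)²) = √(379.075760 + 239.182000) = 24.8648 km
  D: √((-0.1139·111.32)² + (-0.0893·102.15)²) = √(160.765866 + 83.210793) = 15.6198 km
  E: √((-0.0491·111.32)² + (-0.0115·102.15)²) = √(29.875101 + 1.379979) = 5.5906 km
  → nearest: E (5.5906 km)
S at 23.3986°S, 45.2951°W:
  A: √((0.2383·111.32)² + (0.2500·102.15)²) = √(703.711227 + 652.163906) = 36.8222 km
  B: √((-0.0740·111.32)² + (0.0642·102.15)²) = √(67.859372 + 43.007757) = 10.5293 km
  C: √((0.1379·111.32)² + (-0.0061·102.15)²) = √(235.654061 + 0.388272) = 15.3637 km
  D: √((-0.1509·111.32)² + (0.0560·102.15)²) = √(282.179120 + 32.722976) = 17.7455 km
  E: √((-0.0861·111.32)² + (0.1338·102.15)²) = √(91.865554 + 186.805203) = 16.6934 km
  → nearest: B (10.5293 km)
T at 23.4339°S, 45.2360°W:
  A: √((0.2736·111.32)² + (0.1909·102.15)²) = √(927.638108 + 380.266965) = 36.1650 km
  B: √((-0.0387·111.32)² + (0.0051·102.15)²) = √(18.559588 + 0.271405) = 4.3395 km
  C: √((0.1732·111.32)² + (-0.0652·102.15)²) = √(371.742462 + 44.357998) = 20.3985 km
  D: √((-0.1156·111.32)² + (-0.0031·102.15)²) = √(165.600660 + 0.100277) = 12.8725 km
  E: √((-0.0508·111.32)² + (0.0747·102.15)²) = √(31.979658 + 58.226133) = 9.4977 km
  → nearest: B (4.3395 km)

P→E; Q→C; R→E; S→B; T→B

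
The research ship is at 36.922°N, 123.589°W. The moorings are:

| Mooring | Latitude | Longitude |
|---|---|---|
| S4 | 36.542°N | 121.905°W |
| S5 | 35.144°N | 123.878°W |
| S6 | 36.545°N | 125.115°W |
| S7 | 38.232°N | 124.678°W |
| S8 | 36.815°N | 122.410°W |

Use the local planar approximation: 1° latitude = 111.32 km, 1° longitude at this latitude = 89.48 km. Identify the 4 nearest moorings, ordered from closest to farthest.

Distances from 36.922°N, 123.589°W:
S4: √((-0.380·111.32)² + (1.684·89.48)²) = √(1789.42536 + 22705.76429) = 156.509 km
S5: √((-1.778·111.32)² + (-0.289·89.48)²) = √(39175.08149 + 668.72512) = 199.609 km
S6: √((-0.377·111.32)² + (-1.526·89.48)²) = √(1761.28281 + 18644.94120) = 142.850 km
S7: √((1.310·111.32)² + (-1.089·89.48)²) = √(21266.15557 + 9495.27857) = 175.389 km
S8: √((-0.107·111.32)² + (1.179·89.48)²) = √(141.87764 + 11129.60013) = 106.167 km
Sorted: S8 (106.167 km) < S6 (142.850 km) < S4 (156.509 km) < S7 (175.389 km) < S5 (199.609 km)

S8, S6, S4, S7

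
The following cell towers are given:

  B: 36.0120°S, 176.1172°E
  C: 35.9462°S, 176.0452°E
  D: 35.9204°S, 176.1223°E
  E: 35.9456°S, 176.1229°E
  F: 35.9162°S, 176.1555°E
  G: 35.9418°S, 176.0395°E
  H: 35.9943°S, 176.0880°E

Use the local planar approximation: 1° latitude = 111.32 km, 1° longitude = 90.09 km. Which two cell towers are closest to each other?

C and G

Pairwise distances:
B–C: √((0.0658·111.32)² + (-0.0720·90.09)²) = √(53.653515 + 42.074423) = 9.7841 km
B–D: √((0.0916·111.32)² + (0.0051·90.09)²) = √(103.977014 + 0.211103) = 10.2073 km
B–E: √((0.0664·111.32)² + (0.0057·90.09)²) = √(54.636460 + 0.263696) = 7.4095 km
B–F: √((0.0958·111.32)² + (0.0383·90.09)²) = √(113.730622 + 11.905584) = 11.2088 km
B–G: √((0.0702·111.32)² + (-0.0777·90.09)²) = √(61.068973 + 48.999902) = 10.4914 km
B–H: √((0.0177·111.32)² + (-0.0292·90.09)²) = √(3.882334 + 6.920204) = 3.2867 km
C–D: √((0.0258·111.32)² + (0.0771·90.09)²) = √(8.248706 + 48.246069) = 7.5163 km
C–E: √((0.0006·111.32)² + (0.0777·90.09)²) = √(0.004461 + 48.999902) = 7.0003 km
C–F: √((0.0300·111.32)² + (0.1103·90.09)²) = √(11.152928 + 98.742518) = 10.4831 km
C–G: √((0.0044·111.32)² + (-0.0057·90.09)²) = √(0.239912 + 0.263696) = 0.7097 km
C–H: √((-0.0481·111.32)² + (0.0428·90.09)²) = √(28.670585 + 14.867595) = 6.5983 km
D–E: √((-0.0252·111.32)² + (0.0006·90.09)²) = √(7.869506 + 0.002922) = 2.8058 km
D–F: √((0.0042·111.32)² + (0.0332·90.09)²) = √(0.218597 + 8.946009) = 3.0273 km
D–G: √((-0.0214·111.32)² + (-0.0828·90.09)²) = √(5.675106 + 55.643424) = 7.8306 km
D–H: √((-0.0739·111.32)² + (-0.0343·90.09)²) = √(67.676092 + 9.548638) = 8.7878 km
E–F: √((0.0294·111.32)² + (0.0326·90.09)²) = √(10.711272 + 8.625581) = 4.3974 km
E–G: √((0.0038·111.32)² + (-0.0834·90.09)²) = √(0.178943 + 56.452772) = 7.5254 km
E–H: √((-0.0487·111.32)² + (-0.0349·90.09)²) = √(29.390320 + 9.885623) = 6.2671 km
F–G: √((-0.0256·111.32)² + (-0.1160·90.09)²) = √(8.121314 + 109.211696) = 10.8320 km
F–H: √((-0.0781·111.32)² + (-0.0675·90.09)²) = √(75.587236 + 36.979473) = 10.6097 km
G–H: √((-0.0525·111.32)² + (0.0485·90.09)²) = √(34.155842 + 19.091351) = 7.2971 km
Closest pair: C–G at 0.7097 km.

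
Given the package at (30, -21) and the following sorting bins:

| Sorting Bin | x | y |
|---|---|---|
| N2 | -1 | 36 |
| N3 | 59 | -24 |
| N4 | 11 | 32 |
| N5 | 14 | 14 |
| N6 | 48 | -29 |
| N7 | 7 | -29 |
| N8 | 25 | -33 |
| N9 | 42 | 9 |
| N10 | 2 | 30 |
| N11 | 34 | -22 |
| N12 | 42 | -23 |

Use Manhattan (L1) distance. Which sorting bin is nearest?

N11

Distances from (30, -21):
N2: |-31| + |57| = 31 + 57 = 88
N3: |29| + |-3| = 29 + 3 = 32
N4: |-19| + |53| = 19 + 53 = 72
N5: |-16| + |35| = 16 + 35 = 51
N6: |18| + |-8| = 18 + 8 = 26
N7: |-23| + |-8| = 23 + 8 = 31
N8: |-5| + |-12| = 5 + 12 = 17
N9: |12| + |30| = 12 + 30 = 42
N10: |-28| + |51| = 28 + 51 = 79
N11: |4| + |-1| = 4 + 1 = 5
N12: |12| + |-2| = 12 + 2 = 14
Minimum: N11 at 5.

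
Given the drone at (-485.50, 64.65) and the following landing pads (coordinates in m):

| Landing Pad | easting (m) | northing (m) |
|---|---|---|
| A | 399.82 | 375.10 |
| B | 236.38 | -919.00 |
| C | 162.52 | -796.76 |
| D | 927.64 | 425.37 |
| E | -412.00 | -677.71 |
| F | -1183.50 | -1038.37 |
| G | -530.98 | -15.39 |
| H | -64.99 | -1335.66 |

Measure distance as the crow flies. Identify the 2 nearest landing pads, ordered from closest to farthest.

Distances from (-485.50, 64.65):
A: 938.17 m
B: 1220.11 m
C: 1077.94 m
D: 1458.45 m
E: 745.99 m
F: 1305.32 m
G: 92.06 m
H: 1462.09 m
Sorted: G (92.06 m) < E (745.99 m) < A (938.17 m) < C (1077.94 m) < …

G, E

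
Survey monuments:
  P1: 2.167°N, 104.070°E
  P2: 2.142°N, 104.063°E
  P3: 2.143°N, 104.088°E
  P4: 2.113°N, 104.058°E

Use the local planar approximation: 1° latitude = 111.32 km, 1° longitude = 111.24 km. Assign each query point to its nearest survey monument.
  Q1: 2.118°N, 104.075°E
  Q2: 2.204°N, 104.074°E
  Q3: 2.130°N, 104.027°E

Q1 at 2.118°N, 104.075°E:
  P1: √((0.049·111.32)² + (-0.005·111.24)²) = √(29.75353 + 0.30936) = 5.483 km
  P2: √((0.024·111.32)² + (-0.012·111.24)²) = √(7.13787 + 1.78190) = 2.987 km
  P3: √((0.025·111.32)² + (0.013·111.24)²) = √(7.74509 + 2.09126) = 3.136 km
  P4: √((-0.005·111.32)² + (-0.017·111.24)²) = √(0.30980 + 3.57618) = 1.971 km
  → nearest: P4 (1.971 km)
Q2 at 2.204°N, 104.074°E:
  P1: √((-0.037·111.32)² + (-0.004·111.24)²) = √(16.96484 + 0.19799) = 4.143 km
  P2: √((-0.062·111.32)² + (-0.011·111.24)²) = √(47.63540 + 1.49729) = 7.009 km
  P3: √((-0.061·111.32)² + (0.014·111.24)²) = √(46.11116 + 2.42537) = 6.967 km
  P4: √((-0.091·111.32)² + (-0.016·111.24)²) = √(102.61933 + 3.16783) = 10.285 km
  → nearest: P1 (4.143 km)
Q3 at 2.130°N, 104.027°E:
  P1: √((0.037·111.32)² + (0.043·111.24)²) = √(16.96484 + 22.88015) = 6.312 km
  P2: √((0.012·111.32)² + (0.036·111.24)²) = √(1.78447 + 16.03714) = 4.222 km
  P3: √((0.013·111.32)² + (0.061·111.24)²) = √(2.09427 + 46.04491) = 6.938 km
  P4: √((-0.017·111.32)² + (0.031·111.24)²) = √(3.58133 + 11.89174) = 3.934 km
  → nearest: P4 (3.934 km)

Q1→P4; Q2→P1; Q3→P4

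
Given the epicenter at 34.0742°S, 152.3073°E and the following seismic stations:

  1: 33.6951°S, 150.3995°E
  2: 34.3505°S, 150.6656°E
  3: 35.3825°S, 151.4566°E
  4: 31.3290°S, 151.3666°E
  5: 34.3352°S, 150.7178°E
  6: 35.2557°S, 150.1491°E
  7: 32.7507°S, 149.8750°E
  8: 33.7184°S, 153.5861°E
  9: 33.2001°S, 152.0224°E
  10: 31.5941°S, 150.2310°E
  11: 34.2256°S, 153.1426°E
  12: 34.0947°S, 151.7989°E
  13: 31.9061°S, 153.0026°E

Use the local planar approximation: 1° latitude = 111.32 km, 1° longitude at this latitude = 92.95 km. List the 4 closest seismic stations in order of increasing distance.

12, 11, 9, 8

Distances from 34.0742°S, 152.3073°E:
1: 182.2825 km
2: 155.6650 km
3: 165.7211 km
4: 317.8587 km
5: 150.5738 km
6: 239.8770 km
7: 269.8517 km
8: 125.2898 km
9: 100.8439 km
10: 336.8512 km
11: 79.4493 km
12: 47.3109 km
13: 249.8560 km
Sorted: 12 (47.3109 km) < 11 (79.4493 km) < 9 (100.8439 km) < 8 (125.2898 km) < 5 (150.5738 km) < 2 (155.6650 km) < …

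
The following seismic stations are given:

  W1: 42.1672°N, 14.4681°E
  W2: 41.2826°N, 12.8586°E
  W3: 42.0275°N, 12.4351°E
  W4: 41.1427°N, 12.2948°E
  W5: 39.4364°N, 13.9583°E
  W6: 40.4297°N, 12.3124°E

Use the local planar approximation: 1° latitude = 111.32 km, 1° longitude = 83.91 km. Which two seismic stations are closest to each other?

W2 and W4

Pairwise distances:
W1–W2: 167.1419 km
W1–W3: 171.2964 km
W1–W4: 215.0873 km
W1–W5: 306.9877 km
W1–W6: 264.8207 km
W2–W3: 90.2159 km
W2–W4: 49.8059 km
W2–W5: 225.2840 km
W2–W6: 105.4280 km
W3–W4: 99.1970 km
W3–W5: 315.4904 km
W3–W6: 178.1648 km
W4–W5: 235.7180 km
W4–W6: 79.3849 km
W5–W6: 176.9190 km
Closest pair: W2–W4 at 49.8059 km.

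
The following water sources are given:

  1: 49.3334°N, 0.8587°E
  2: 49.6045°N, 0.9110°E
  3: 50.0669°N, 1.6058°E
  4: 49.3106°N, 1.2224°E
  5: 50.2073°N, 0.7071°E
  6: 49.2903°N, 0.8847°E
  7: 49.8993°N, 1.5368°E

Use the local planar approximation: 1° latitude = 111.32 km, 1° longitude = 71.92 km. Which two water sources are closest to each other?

1 and 6

Pairwise distances:
1–2: 30.4124 km
1–3: 97.7462 km
1–4: 26.2802 km
1–5: 97.8916 km
1–6: 5.1494 km
1–7: 79.6675 km
2–3: 71.7399 km
2–4: 39.6481 km
2–5: 68.6874 km
2–6: 35.0279 km
2–7: 55.7014 km
3–4: 88.5918 km
3–5: 66.4973 km
3–6: 100.8137 km
3–7: 19.3059 km
4–5: 106.4783 km
4–6: 24.3923 km
4–7: 69.3253 km
5–6: 102.8765 km
5–7: 68.8209 km
6–7: 82.4350 km
Closest pair: 1–6 at 5.1494 km.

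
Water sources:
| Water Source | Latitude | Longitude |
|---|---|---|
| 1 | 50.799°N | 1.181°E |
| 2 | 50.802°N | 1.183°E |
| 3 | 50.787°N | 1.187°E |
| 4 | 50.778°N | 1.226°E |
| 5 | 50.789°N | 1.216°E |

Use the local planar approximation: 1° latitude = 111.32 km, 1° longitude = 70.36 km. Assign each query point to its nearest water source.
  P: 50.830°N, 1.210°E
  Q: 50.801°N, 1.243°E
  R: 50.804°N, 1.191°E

P→2; Q→5; R→2

P at 50.830°N, 1.210°E:
  1: 4.009 km
  2: 3.650 km
  3: 5.053 km
  4: 5.897 km
  5: 4.584 km
  → nearest: 2 (3.650 km)
Q at 50.801°N, 1.243°E:
  1: 4.368 km
  2: 4.223 km
  3: 4.237 km
  4: 2.826 km
  5: 2.322 km
  → nearest: 5 (2.322 km)
R at 50.804°N, 1.191°E:
  1: 0.897 km
  2: 0.605 km
  3: 1.913 km
  4: 3.800 km
  5: 2.425 km
  → nearest: 2 (0.605 km)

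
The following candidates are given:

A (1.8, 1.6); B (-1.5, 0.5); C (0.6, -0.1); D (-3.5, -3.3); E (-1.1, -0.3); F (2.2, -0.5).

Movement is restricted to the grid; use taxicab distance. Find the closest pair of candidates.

B and E

Pairwise distances:
A–B: |-3.3| + |-1.1| = 3.3 + 1.1 = 4.4
A–C: |-1.2| + |-1.7| = 1.2 + 1.7 = 2.9
A–D: |-5.3| + |-4.9| = 5.3 + 4.9 = 10.2
A–E: |-2.9| + |-1.9| = 2.9 + 1.9 = 4.8
A–F: |0.4| + |-2.1| = 0.4 + 2.1 = 2.5
B–C: |2.1| + |-0.6| = 2.1 + 0.6 = 2.7
B–D: |-2.0| + |-3.8| = 2.0 + 3.8 = 5.8
B–E: |0.4| + |-0.8| = 0.4 + 0.8 = 1.2
B–F: |3.7| + |-1.0| = 3.7 + 1.0 = 4.7
C–D: |-4.1| + |-3.2| = 4.1 + 3.2 = 7.3
C–E: |-1.7| + |-0.2| = 1.7 + 0.2 = 1.9
C–F: |1.6| + |-0.4| = 1.6 + 0.4 = 2.0
D–E: |2.4| + |3.0| = 2.4 + 3.0 = 5.4
D–F: |5.7| + |2.8| = 5.7 + 2.8 = 8.5
E–F: |3.3| + |-0.2| = 3.3 + 0.2 = 3.5
Closest pair: B–E at 1.2.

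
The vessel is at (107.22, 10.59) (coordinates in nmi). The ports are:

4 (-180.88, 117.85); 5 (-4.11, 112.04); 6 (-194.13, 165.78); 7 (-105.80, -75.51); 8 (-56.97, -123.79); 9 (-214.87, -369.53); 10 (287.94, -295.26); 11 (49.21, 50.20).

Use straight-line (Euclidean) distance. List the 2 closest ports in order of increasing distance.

11, 5

Distances from (107.22, 10.59):
4: 307.42 nmi
5: 150.62 nmi
6: 338.96 nmi
7: 229.76 nmi
8: 212.17 nmi
9: 498.23 nmi
10: 355.25 nmi
11: 70.24 nmi
Sorted: 11 (70.24 nmi) < 5 (150.62 nmi) < 8 (212.17 nmi) < 7 (229.76 nmi) < …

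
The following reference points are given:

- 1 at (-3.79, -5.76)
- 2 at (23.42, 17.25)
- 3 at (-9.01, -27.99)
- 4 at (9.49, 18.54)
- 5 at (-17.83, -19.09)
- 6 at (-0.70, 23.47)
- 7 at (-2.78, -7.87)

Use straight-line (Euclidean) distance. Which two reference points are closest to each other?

Pairwise distances:
1–2: 35.63
1–3: 22.83
1–4: 27.69
1–5: 19.36
1–6: 29.39
1–7: 2.34
2–3: 55.66
2–4: 13.99
2–5: 54.97
2–6: 24.91
2–7: 36.30
3–4: 50.07
3–5: 12.53
3–6: 52.13
3–7: 21.06
4–5: 46.50
4–6: 11.32
4–7: 29.12
5–6: 45.88
5–7: 18.77
6–7: 31.41
Closest pair: 1–7 at 2.34.

1 and 7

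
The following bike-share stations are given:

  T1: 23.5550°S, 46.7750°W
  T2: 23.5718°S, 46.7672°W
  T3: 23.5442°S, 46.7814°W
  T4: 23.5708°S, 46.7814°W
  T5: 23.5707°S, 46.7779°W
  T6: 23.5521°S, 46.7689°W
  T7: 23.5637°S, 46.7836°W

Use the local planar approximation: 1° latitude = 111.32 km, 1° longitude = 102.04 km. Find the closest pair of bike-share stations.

Pairwise distances:
T4–T5: 0.3573 km
T1–T6: 0.7012 km
T4–T7: 0.8216 km
T5–T7: 0.9724 km
T2–T5: 1.0987 km
T1–T7: 1.3069 km
T1–T3: 1.3682 km
T2–T4: 1.4532 km
T3–T6: 1.5493 km
T1–T5: 1.7726 km
T1–T4: 1.8762 km
T2–T7: 1.9009 km
T6–T7: 1.9793 km
T1–T2: 2.0325 km
T3–T7: 2.1823 km
T2–T6: 2.1999 km
T5–T6: 2.2651 km
T4–T6: 2.4414 km
T3–T4: 2.9611 km
T3–T5: 2.9715 km
T2–T3: 3.3970 km
Closest pair: T4–T5 at 0.3573 km.

T4 and T5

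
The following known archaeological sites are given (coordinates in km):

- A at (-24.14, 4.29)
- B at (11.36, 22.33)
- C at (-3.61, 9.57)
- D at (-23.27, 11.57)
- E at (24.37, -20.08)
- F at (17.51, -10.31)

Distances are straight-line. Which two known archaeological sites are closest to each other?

A and D

Pairwise distances:
A–D: √((0.87)² + (7.28)²) = √(0.7569 + 52.9984) = 7.33 km
E–F: √((-6.86)² + (9.77)²) = √(47.0596 + 95.4529) = 11.94 km
B–C: √((-14.97)² + (-12.76)²) = √(224.1009 + 162.8176) = 19.67 km
C–D: √((-19.66)² + (2.00)²) = √(386.5156 + 4.0000) = 19.76 km
A–C: √((20.53)² + (5.28)²) = √(421.4809 + 27.8784) = 21.20 km
C–F: √((21.12)² + (-19.88)²) = √(446.0544 + 395.2144) = 29.00 km
B–F: √((6.15)² + (-32.64)²) = √(37.8225 + 1065.3696) = 33.21 km
B–D: √((-34.63)² + (-10.76)²) = √(1199.2369 + 115.7776) = 36.26 km
A–B: √((35.50)² + (18.04)²) = √(1260.2500 + 325.4416) = 39.82 km
C–E: √((27.98)² + (-29.65)²) = √(782.8804 + 879.1225) = 40.77 km
A–F: √((41.65)² + (-14.60)²) = √(1734.7225 + 213.1600) = 44.13 km
B–E: √((13.01)² + (-42.41)²) = √(169.2601 + 1798.6081) = 44.36 km
D–F: √((40.78)² + (-21.88)²) = √(1663.0084 + 478.7344) = 46.28 km
A–E: √((48.51)² + (-24.37)²) = √(2353.2201 + 593.8969) = 54.29 km
D–E: √((47.64)² + (-31.65)²) = √(2269.5696 + 1001.7225) = 57.20 km
Closest pair: A–D at 7.33 km.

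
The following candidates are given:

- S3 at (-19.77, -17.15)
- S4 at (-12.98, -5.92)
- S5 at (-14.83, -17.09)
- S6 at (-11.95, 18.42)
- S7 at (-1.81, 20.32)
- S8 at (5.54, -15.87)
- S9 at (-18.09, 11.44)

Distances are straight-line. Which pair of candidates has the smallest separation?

Pairwise distances:
S3–S4: 13.12
S3–S5: 4.94
S3–S6: 36.42
S3–S7: 41.55
S3–S8: 25.34
S3–S9: 28.64
S4–S5: 11.32
S4–S6: 24.36
S4–S7: 28.52
S4–S8: 21.02
S4–S9: 18.10
S5–S6: 35.63
S5–S7: 39.61
S5–S8: 20.41
S5–S9: 28.72
S6–S7: 10.32
S6–S8: 38.49
S6–S9: 9.30
S7–S8: 36.93
S7–S9: 18.54
S8–S9: 36.11
Closest pair: S3–S5 at 4.94.

S3 and S5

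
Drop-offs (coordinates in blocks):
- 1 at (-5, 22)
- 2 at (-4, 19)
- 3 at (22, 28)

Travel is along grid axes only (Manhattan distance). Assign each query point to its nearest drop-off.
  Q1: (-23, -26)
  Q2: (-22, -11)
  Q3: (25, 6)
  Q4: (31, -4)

Q1→2; Q2→2; Q3→3; Q4→3

Q1 at (-23, -26):
  1: |18| + |48| = 18 + 48 = 66 blocks
  2: |19| + |45| = 19 + 45 = 64 blocks
  3: |45| + |54| = 45 + 54 = 99 blocks
  → nearest: 2 (64 blocks)
Q2 at (-22, -11):
  1: |17| + |33| = 17 + 33 = 50 blocks
  2: |18| + |30| = 18 + 30 = 48 blocks
  3: |44| + |39| = 44 + 39 = 83 blocks
  → nearest: 2 (48 blocks)
Q3 at (25, 6):
  1: |-30| + |16| = 30 + 16 = 46 blocks
  2: |-29| + |13| = 29 + 13 = 42 blocks
  3: |-3| + |22| = 3 + 22 = 25 blocks
  → nearest: 3 (25 blocks)
Q4 at (31, -4):
  1: |-36| + |26| = 36 + 26 = 62 blocks
  2: |-35| + |23| = 35 + 23 = 58 blocks
  3: |-9| + |32| = 9 + 32 = 41 blocks
  → nearest: 3 (41 blocks)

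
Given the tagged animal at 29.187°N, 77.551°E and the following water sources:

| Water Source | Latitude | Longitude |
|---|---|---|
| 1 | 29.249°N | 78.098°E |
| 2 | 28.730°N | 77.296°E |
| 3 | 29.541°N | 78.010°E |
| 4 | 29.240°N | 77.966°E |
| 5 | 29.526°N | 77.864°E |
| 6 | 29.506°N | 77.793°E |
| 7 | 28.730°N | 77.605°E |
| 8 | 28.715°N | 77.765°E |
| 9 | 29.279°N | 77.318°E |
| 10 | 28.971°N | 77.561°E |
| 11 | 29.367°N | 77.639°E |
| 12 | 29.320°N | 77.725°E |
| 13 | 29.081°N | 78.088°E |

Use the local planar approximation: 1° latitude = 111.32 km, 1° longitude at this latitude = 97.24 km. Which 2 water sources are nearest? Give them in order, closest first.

11, 12

Distances from 29.187°N, 77.551°E:
1: 53.636 km
2: 56.595 km
3: 59.540 km
4: 40.784 km
5: 48.482 km
6: 42.600 km
7: 51.144 km
8: 56.514 km
9: 24.864 km
10: 24.065 km
11: 21.788 km
12: 22.483 km
13: 53.535 km
Sorted: 11 (21.788 km) < 12 (22.483 km) < 10 (24.065 km) < 9 (24.864 km) < …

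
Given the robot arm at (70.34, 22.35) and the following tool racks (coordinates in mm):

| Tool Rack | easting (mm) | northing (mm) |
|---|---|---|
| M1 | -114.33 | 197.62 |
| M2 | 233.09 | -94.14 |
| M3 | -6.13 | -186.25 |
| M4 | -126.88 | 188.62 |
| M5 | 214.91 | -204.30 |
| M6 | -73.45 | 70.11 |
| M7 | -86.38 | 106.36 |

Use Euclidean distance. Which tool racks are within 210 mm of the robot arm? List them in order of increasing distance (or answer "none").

Distances from (70.34, 22.35):
M1: √((-184.67)² + (175.27)²) = √(34103.0089 + 30719.5729) = 254.60 mm
M2: √((162.75)² + (-116.49)²) = √(26487.5625 + 13569.9201) = 200.14 mm
M3: √((-76.47)² + (-208.60)²) = √(5847.6609 + 43513.9600) = 222.17 mm
M4: √((-197.22)² + (166.27)²) = √(38895.7284 + 27645.7129) = 257.96 mm
M5: √((144.57)² + (-226.65)²) = √(20900.4849 + 51370.2225) = 268.83 mm
M6: √((-143.79)² + (47.76)²) = √(20675.5641 + 2281.0176) = 151.51 mm
M7: √((-156.72)² + (84.01)²) = √(24561.1584 + 7057.6801) = 177.82 mm
Threshold 210 mm: M6 (151.51 mm), M7 (177.82 mm), M2 (200.14 mm) are within range.

M6, M7, M2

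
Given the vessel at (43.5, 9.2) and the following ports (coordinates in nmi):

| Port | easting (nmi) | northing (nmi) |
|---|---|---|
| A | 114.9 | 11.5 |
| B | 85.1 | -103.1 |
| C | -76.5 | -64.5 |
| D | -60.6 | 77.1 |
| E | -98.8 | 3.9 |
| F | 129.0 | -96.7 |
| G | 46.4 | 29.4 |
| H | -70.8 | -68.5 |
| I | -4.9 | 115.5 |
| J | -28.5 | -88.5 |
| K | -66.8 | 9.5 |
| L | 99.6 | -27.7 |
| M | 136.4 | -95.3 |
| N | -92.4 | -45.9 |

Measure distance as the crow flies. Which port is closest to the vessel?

G

Distances from (43.5, 9.2):
A: 71.4 nmi
B: 119.8 nmi
C: 140.8 nmi
D: 124.3 nmi
E: 142.4 nmi
F: 136.1 nmi
G: 20.4 nmi
H: 138.2 nmi
I: 116.8 nmi
J: 121.4 nmi
K: 110.3 nmi
L: 67.1 nmi
M: 139.8 nmi
N: 146.6 nmi
Minimum: G at 20.4 nmi.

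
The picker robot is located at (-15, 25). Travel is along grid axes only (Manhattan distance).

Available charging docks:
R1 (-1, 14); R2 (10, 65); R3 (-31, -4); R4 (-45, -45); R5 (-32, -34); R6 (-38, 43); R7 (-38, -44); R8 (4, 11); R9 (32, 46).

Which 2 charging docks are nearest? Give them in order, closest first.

Distances from (-15, 25):
R1: |14| + |-11| = 14 + 11 = 25
R2: |25| + |40| = 25 + 40 = 65
R3: |-16| + |-29| = 16 + 29 = 45
R4: |-30| + |-70| = 30 + 70 = 100
R5: |-17| + |-59| = 17 + 59 = 76
R6: |-23| + |18| = 23 + 18 = 41
R7: |-23| + |-69| = 23 + 69 = 92
R8: |19| + |-14| = 19 + 14 = 33
R9: |47| + |21| = 47 + 21 = 68
Sorted: R1 (25) < R8 (33) < R6 (41) < R3 (45) < …

R1, R8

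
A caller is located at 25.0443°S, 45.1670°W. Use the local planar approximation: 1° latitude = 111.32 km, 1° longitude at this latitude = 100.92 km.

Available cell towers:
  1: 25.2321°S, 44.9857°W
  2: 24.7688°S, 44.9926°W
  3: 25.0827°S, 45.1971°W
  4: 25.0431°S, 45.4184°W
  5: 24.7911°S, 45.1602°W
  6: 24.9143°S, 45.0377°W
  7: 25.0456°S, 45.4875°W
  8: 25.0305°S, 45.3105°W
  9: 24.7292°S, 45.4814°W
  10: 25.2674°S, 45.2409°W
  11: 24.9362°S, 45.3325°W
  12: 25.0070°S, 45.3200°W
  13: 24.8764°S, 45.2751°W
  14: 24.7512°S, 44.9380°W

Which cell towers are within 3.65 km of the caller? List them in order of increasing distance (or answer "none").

none

Distances from 25.0443°S, 45.1670°W:
1: 27.7818 km
2: 35.3602 km
3: 5.2441 km
4: 25.3716 km
5: 28.1946 km
6: 19.4860 km
7: 32.3452 km
8: 14.5633 km
9: 47.2984 km
10: 25.9311 km
11: 20.5858 km
12: 15.9893 km
13: 21.6415 km
14: 39.9835 km
Threshold 3.65 km: none within range.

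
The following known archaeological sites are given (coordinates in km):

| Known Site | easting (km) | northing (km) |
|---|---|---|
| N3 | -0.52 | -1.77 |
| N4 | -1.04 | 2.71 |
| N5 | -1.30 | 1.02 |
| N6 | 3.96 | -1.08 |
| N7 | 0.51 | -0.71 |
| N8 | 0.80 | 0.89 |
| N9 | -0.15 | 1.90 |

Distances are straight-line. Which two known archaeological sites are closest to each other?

Pairwise distances:
N3–N4: √((-0.52)² + (4.48)²) = √(0.2704 + 20.0704) = 4.51 km
N3–N5: √((-0.78)² + (2.79)²) = √(0.6084 + 7.7841) = 2.90 km
N3–N6: √((4.48)² + (0.69)²) = √(20.0704 + 0.4761) = 4.53 km
N3–N7: √((1.03)² + (1.06)²) = √(1.0609 + 1.1236) = 1.48 km
N3–N8: √((1.32)² + (2.66)²) = √(1.7424 + 7.0756) = 2.97 km
N3–N9: √((0.37)² + (3.67)²) = √(0.1369 + 13.4689) = 3.69 km
N4–N5: √((-0.26)² + (-1.69)²) = √(0.0676 + 2.8561) = 1.71 km
N4–N6: √((5.00)² + (-3.79)²) = √(25.0000 + 14.3641) = 6.27 km
N4–N7: √((1.55)² + (-3.42)²) = √(2.4025 + 11.6964) = 3.75 km
N4–N8: √((1.84)² + (-1.82)²) = √(3.3856 + 3.3124) = 2.59 km
N4–N9: √((0.89)² + (-0.81)²) = √(0.7921 + 0.6561) = 1.20 km
N5–N6: √((5.26)² + (-2.10)²) = √(27.6676 + 4.4100) = 5.66 km
N5–N7: √((1.81)² + (-1.73)²) = √(3.2761 + 2.9929) = 2.50 km
N5–N8: √((2.10)² + (-0.13)²) = √(4.4100 + 0.0169) = 2.10 km
N5–N9: √((1.15)² + (0.88)²) = √(1.3225 + 0.7744) = 1.45 km
N6–N7: √((-3.45)² + (0.37)²) = √(11.9025 + 0.1369) = 3.47 km
N6–N8: √((-3.16)² + (1.97)²) = √(9.9856 + 3.8809) = 3.72 km
N6–N9: √((-4.11)² + (2.98)²) = √(16.8921 + 8.8804) = 5.08 km
N7–N8: √((0.29)² + (1.60)²) = √(0.0841 + 2.5600) = 1.63 km
N7–N9: √((-0.66)² + (2.61)²) = √(0.4356 + 6.8121) = 2.69 km
N8–N9: √((-0.95)² + (1.01)²) = √(0.9025 + 1.0201) = 1.39 km
Closest pair: N4–N9 at 1.20 km.

N4 and N9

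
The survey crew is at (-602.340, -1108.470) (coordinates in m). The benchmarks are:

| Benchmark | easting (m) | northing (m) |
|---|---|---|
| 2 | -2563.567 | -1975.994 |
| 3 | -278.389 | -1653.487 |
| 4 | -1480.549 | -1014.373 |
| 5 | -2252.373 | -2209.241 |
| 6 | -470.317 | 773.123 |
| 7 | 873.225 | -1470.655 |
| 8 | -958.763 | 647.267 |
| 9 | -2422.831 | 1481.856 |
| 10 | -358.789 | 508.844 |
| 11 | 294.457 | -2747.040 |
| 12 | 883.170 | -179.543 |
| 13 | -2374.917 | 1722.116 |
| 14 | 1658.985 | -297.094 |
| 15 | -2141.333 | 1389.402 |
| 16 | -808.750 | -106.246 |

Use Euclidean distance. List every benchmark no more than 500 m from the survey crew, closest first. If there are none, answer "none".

none

Distances from (-602.340, -1108.470):
2: √((-1961.227)² + (-867.524)²) = √(3846411.34553 + 752597.89058) = 2144.530 m
3: √((323.951)² + (-545.017)²) = √(104944.25040 + 297043.53029) = 634.025 m
4: √((-878.209)² + (94.097)²) = √(771251.04768 + 8854.24541) = 883.236 m
5: √((-1650.033)² + (-1100.771)²) = √(2722608.90109 + 1211696.79444) = 1983.508 m
6: √((132.023)² + (1881.593)²) = √(17430.07253 + 3540392.21765) = 1886.219 m
7: √((1475.565)² + (-362.185)²) = √(2177292.06923 + 131177.97422) = 1519.365 m
8: √((-356.423)² + (1755.737)²) = √(127037.35493 + 3082612.41317) = 1791.550 m
9: √((-1820.491)² + (2590.326)²) = √(3314187.48108 + 6709788.78628) = 3166.066 m
10: √((243.551)² + (1617.314)²) = √(59317.08960 + 2615704.57460) = 1635.549 m
11: √((896.797)² + (-1638.570)²) = √(804244.85921 + 2684911.64490) = 1867.928 m
12: √((1485.510)² + (928.927)²) = √(2206739.96010 + 862905.37133) = 1752.040 m
13: √((-1772.577)² + (2830.586)²) = √(3142029.22093 + 8012217.10340) = 3339.797 m
14: √((2261.325)² + (811.376)²) = √(5113590.75562 + 658331.01338) = 2402.482 m
15: √((-1538.993)² + (2497.872)²) = √(2368499.45405 + 6239364.52838) = 2933.916 m
16: √((-206.410)² + (1002.224)²) = √(42605.08810 + 1004452.94618) = 1023.259 m
Threshold 500 m: none within range.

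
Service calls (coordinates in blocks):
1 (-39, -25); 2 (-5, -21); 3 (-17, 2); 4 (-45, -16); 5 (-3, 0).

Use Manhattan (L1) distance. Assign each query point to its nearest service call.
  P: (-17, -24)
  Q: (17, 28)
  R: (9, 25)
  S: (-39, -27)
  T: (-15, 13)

P→2; Q→5; R→5; S→1; T→3

P at (-17, -24):
  1: |-22| + |-1| = 22 + 1 = 23 blocks
  2: |12| + |3| = 12 + 3 = 15 blocks
  3: |0| + |26| = 0 + 26 = 26 blocks
  4: |-28| + |8| = 28 + 8 = 36 blocks
  5: |14| + |24| = 14 + 24 = 38 blocks
  → nearest: 2 (15 blocks)
Q at (17, 28):
  1: |-56| + |-53| = 56 + 53 = 109 blocks
  2: |-22| + |-49| = 22 + 49 = 71 blocks
  3: |-34| + |-26| = 34 + 26 = 60 blocks
  4: |-62| + |-44| = 62 + 44 = 106 blocks
  5: |-20| + |-28| = 20 + 28 = 48 blocks
  → nearest: 5 (48 blocks)
R at (9, 25):
  1: |-48| + |-50| = 48 + 50 = 98 blocks
  2: |-14| + |-46| = 14 + 46 = 60 blocks
  3: |-26| + |-23| = 26 + 23 = 49 blocks
  4: |-54| + |-41| = 54 + 41 = 95 blocks
  5: |-12| + |-25| = 12 + 25 = 37 blocks
  → nearest: 5 (37 blocks)
S at (-39, -27):
  1: |0| + |2| = 0 + 2 = 2 blocks
  2: |34| + |6| = 34 + 6 = 40 blocks
  3: |22| + |29| = 22 + 29 = 51 blocks
  4: |-6| + |11| = 6 + 11 = 17 blocks
  5: |36| + |27| = 36 + 27 = 63 blocks
  → nearest: 1 (2 blocks)
T at (-15, 13):
  1: |-24| + |-38| = 24 + 38 = 62 blocks
  2: |10| + |-34| = 10 + 34 = 44 blocks
  3: |-2| + |-11| = 2 + 11 = 13 blocks
  4: |-30| + |-29| = 30 + 29 = 59 blocks
  5: |12| + |-13| = 12 + 13 = 25 blocks
  → nearest: 3 (13 blocks)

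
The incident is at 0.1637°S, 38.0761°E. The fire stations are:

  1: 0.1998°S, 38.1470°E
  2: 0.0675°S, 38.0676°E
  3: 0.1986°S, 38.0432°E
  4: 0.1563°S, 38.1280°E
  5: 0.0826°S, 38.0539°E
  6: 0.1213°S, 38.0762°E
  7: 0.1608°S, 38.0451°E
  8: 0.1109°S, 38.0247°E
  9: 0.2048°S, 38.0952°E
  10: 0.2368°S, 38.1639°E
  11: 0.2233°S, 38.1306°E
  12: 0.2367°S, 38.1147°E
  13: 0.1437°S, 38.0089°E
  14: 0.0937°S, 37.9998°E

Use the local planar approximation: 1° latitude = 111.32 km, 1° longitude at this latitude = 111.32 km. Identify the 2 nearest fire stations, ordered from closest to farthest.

7, 6

Distances from 0.1637°S, 38.0761°E:
1: √((-0.0361·111.32)² + (0.0709·111.32)²) = √(16.149564 + 62.292945) = 8.8568 km
2: √((0.0962·111.32)² + (-0.0085·111.32)²) = √(114.682338 + 0.895332) = 10.7507 km
3: √((-0.0349·111.32)² + (-0.0329·111.32)²) = √(15.093753 + 13.413379) = 5.3392 km
4: √((0.0074·111.32)² + (0.0519·111.32)²) = √(0.678594 + 33.379599) = 5.8359 km
5: √((0.0811·111.32)² + (-0.0222·111.32)²) = √(81.505723 + 6.107343) = 9.3602 km
6: √((0.0424·111.32)² + (0.0001·111.32)²) = √(22.278098 + 0.000124) = 4.7200 km
7: √((0.0029·111.32)² + (-0.0310·111.32)²) = √(0.104218 + 11.908849) = 3.4660 km
8: √((0.0528·111.32)² + (-0.0514·111.32)²) = √(34.547310 + 32.739545) = 8.2029 km
9: √((-0.0411·111.32)² + (0.0191·111.32)²) = √(20.932931 + 4.520777) = 5.0452 km
10: √((-0.0731·111.32)² + (0.0878·111.32)²) = √(66.218776 + 95.529043) = 12.7180 km
11: √((-0.0596·111.32)² + (0.0545·111.32)²) = √(44.018873 + 36.807761) = 8.9904 km
12: √((-0.0730·111.32)² + (0.0386·111.32)²) = √(66.037727 + 18.463796) = 9.1925 km
13: √((0.0200·111.32)² + (-0.0672·111.32)²) = √(4.956857 + 55.960932) = 7.8050 km
14: √((0.0700·111.32)² + (-0.0763·111.32)²) = √(60.721498 + 72.143211) = 11.5267 km
Sorted: 7 (3.4660 km) < 6 (4.7200 km) < 9 (5.0452 km) < 3 (5.3392 km) < …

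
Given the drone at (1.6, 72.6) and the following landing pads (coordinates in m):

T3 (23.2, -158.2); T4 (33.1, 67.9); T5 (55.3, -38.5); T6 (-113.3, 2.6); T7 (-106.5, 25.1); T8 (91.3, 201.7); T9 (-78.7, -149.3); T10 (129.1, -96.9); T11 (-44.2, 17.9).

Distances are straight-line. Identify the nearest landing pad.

Distances from (1.6, 72.6):
T3: 231.8 m
T4: 31.8 m
T5: 123.4 m
T6: 134.5 m
T7: 118.1 m
T8: 157.2 m
T9: 236.0 m
T10: 212.1 m
T11: 71.3 m
Minimum: T4 at 31.8 m.

T4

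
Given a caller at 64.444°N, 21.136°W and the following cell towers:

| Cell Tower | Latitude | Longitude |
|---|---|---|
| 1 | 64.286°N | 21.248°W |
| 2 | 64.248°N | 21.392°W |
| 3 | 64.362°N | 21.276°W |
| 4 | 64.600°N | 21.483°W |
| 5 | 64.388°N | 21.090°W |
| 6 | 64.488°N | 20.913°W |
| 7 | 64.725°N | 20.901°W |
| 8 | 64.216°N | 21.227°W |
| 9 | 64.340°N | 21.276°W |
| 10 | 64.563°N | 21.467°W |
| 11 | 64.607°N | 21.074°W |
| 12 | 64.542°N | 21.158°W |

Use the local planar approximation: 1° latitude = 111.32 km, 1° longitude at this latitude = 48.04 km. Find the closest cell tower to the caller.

Distances from 64.444°N, 21.136°W:
1: 18.393 km
2: 25.046 km
3: 11.338 km
4: 24.072 km
5: 6.614 km
6: 11.780 km
7: 33.256 km
8: 25.755 km
9: 13.389 km
10: 20.696 km
11: 18.388 km
12: 10.960 km
Minimum: 5 at 6.614 km.

5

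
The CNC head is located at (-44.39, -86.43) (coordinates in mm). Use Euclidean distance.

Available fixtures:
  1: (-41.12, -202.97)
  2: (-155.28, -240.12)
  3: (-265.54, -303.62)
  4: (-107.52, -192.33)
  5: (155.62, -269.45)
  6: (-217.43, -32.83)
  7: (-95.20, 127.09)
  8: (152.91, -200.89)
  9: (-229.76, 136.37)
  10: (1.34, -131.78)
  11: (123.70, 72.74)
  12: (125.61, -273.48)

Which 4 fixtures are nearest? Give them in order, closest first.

10, 1, 4, 6

Distances from (-44.39, -86.43):
1: √((3.27)² + (-116.54)²) = √(10.6929 + 13581.5716) = 116.59 mm
2: √((-110.89)² + (-153.69)²) = √(12296.5921 + 23620.6161) = 189.52 mm
3: √((-221.15)² + (-217.19)²) = √(48907.3225 + 47171.4961) = 309.97 mm
4: √((-63.13)² + (-105.90)²) = √(3985.3969 + 11214.8100) = 123.29 mm
5: √((200.01)² + (-183.02)²) = √(40004.0001 + 33496.3204) = 271.11 mm
6: √((-173.04)² + (53.60)²) = √(29942.8416 + 2872.9600) = 181.15 mm
7: √((-50.81)² + (213.52)²) = √(2581.6561 + 45590.7904) = 219.48 mm
8: √((197.30)² + (-114.46)²) = √(38927.2900 + 13101.0916) = 228.10 mm
9: √((-185.37)² + (222.80)²) = √(34362.0369 + 49639.8400) = 289.83 mm
10: √((45.73)² + (-45.35)²) = √(2091.2329 + 2056.6225) = 64.40 mm
11: √((168.09)² + (159.17)²) = √(28254.2481 + 25335.0889) = 231.49 mm
12: √((170.00)² + (-187.05)²) = √(28900.0000 + 34987.7025) = 252.76 mm
Sorted: 10 (64.40 mm) < 1 (116.59 mm) < 4 (123.29 mm) < 6 (181.15 mm) < 2 (189.52 mm) < 7 (219.48 mm) < …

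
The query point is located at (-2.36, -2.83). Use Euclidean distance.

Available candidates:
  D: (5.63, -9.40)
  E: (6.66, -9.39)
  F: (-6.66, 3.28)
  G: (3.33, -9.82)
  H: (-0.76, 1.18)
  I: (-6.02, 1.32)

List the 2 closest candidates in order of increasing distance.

Distances from (-2.36, -2.83):
D: 10.34
E: 11.15
F: 7.47
G: 9.01
H: 4.32
I: 5.53
Sorted: H (4.32) < I (5.53) < F (7.47) < G (9.01) < …

H, I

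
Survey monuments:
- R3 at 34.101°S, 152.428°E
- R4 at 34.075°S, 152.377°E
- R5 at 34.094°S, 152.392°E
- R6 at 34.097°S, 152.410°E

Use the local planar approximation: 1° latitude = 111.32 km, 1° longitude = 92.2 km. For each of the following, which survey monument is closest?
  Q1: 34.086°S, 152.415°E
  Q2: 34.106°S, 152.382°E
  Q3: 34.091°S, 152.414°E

Q1 at 34.086°S, 152.415°E:
  R3: √((-0.015·111.32)² + (0.013·92.2)²) = √(2.78823 + 1.43664) = 2.055 km
  R4: √((0.011·111.32)² + (-0.038·92.2)²) = √(1.49945 + 12.27521) = 3.711 km
  R5: √((-0.008·111.32)² + (-0.023·92.2)²) = √(0.79310 + 4.49694) = 2.300 km
  R6: √((-0.011·111.32)² + (-0.005·92.2)²) = √(1.49945 + 0.21252) = 1.308 km
  → nearest: R6 (1.308 km)
Q2 at 34.106°S, 152.382°E:
  R3: √((0.005·111.32)² + (0.046·92.2)²) = √(0.30980 + 17.98778) = 4.278 km
  R4: √((0.031·111.32)² + (-0.005·92.2)²) = √(11.90885 + 0.21252) = 3.482 km
  R5: √((0.012·111.32)² + (0.010·92.2)²) = √(1.78447 + 0.85008) = 1.623 km
  R6: √((0.009·111.32)² + (0.028·92.2)²) = √(1.00376 + 6.66466) = 2.769 km
  → nearest: R5 (1.623 km)
Q3 at 34.091°S, 152.414°E:
  R3: √((-0.010·111.32)² + (0.014·92.2)²) = √(1.23921 + 1.66616) = 1.705 km
  R4: √((0.016·111.32)² + (-0.037·92.2)²) = √(3.17239 + 11.63765) = 3.848 km
  R5: √((-0.003·111.32)² + (-0.022·92.2)²) = √(0.11153 + 4.11441) = 2.056 km
  R6: √((-0.006·111.32)² + (-0.004·92.2)²) = √(0.44612 + 0.13601) = 0.763 km
  → nearest: R6 (0.763 km)

Q1→R6; Q2→R5; Q3→R6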